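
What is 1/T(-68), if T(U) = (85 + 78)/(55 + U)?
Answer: -13/163 ≈ -0.079755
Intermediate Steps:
T(U) = 163/(55 + U)
1/T(-68) = 1/(163/(55 - 68)) = 1/(163/(-13)) = 1/(163*(-1/13)) = 1/(-163/13) = -13/163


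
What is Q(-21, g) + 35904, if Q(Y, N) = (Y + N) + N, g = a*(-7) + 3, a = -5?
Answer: 35959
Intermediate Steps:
g = 38 (g = -5*(-7) + 3 = 35 + 3 = 38)
Q(Y, N) = Y + 2*N (Q(Y, N) = (N + Y) + N = Y + 2*N)
Q(-21, g) + 35904 = (-21 + 2*38) + 35904 = (-21 + 76) + 35904 = 55 + 35904 = 35959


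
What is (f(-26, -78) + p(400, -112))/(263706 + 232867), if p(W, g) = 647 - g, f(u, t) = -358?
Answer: 401/496573 ≈ 0.00080753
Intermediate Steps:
(f(-26, -78) + p(400, -112))/(263706 + 232867) = (-358 + (647 - 1*(-112)))/(263706 + 232867) = (-358 + (647 + 112))/496573 = (-358 + 759)*(1/496573) = 401*(1/496573) = 401/496573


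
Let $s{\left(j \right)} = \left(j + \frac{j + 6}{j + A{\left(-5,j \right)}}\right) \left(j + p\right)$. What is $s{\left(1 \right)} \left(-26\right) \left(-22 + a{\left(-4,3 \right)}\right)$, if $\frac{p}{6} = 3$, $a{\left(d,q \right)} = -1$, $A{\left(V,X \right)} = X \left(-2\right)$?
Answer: $-68172$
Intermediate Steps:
$A{\left(V,X \right)} = - 2 X$
$p = 18$ ($p = 6 \cdot 3 = 18$)
$s{\left(j \right)} = \left(18 + j\right) \left(j - \frac{6 + j}{j}\right)$ ($s{\left(j \right)} = \left(j + \frac{j + 6}{j - 2 j}\right) \left(j + 18\right) = \left(j + \frac{6 + j}{\left(-1\right) j}\right) \left(18 + j\right) = \left(j + \left(6 + j\right) \left(- \frac{1}{j}\right)\right) \left(18 + j\right) = \left(j - \frac{6 + j}{j}\right) \left(18 + j\right) = \left(18 + j\right) \left(j - \frac{6 + j}{j}\right)$)
$s{\left(1 \right)} \left(-26\right) \left(-22 + a{\left(-4,3 \right)}\right) = \left(-24 + 1^{2} - \frac{108}{1} + 17 \cdot 1\right) \left(-26\right) \left(-22 - 1\right) = \left(-24 + 1 - 108 + 17\right) \left(-26\right) \left(-23\right) = \left(-114\right) \left(-26\right) \left(-23\right) = 2964 \left(-23\right) = -68172$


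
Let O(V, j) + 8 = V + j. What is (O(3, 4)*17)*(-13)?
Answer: 221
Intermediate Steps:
O(V, j) = -8 + V + j (O(V, j) = -8 + (V + j) = -8 + V + j)
(O(3, 4)*17)*(-13) = ((-8 + 3 + 4)*17)*(-13) = -1*17*(-13) = -17*(-13) = 221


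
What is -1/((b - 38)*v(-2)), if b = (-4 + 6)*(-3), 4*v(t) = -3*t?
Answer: 1/66 ≈ 0.015152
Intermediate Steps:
v(t) = -3*t/4 (v(t) = (-3*t)/4 = -3*t/4)
b = -6 (b = 2*(-3) = -6)
-1/((b - 38)*v(-2)) = -1/((-6 - 38)*(-3/4*(-2))) = -1/((-44*3/2)) = -1/(-66) = -1*(-1/66) = 1/66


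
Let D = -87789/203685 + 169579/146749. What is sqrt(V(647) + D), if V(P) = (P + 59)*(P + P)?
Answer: sqrt(90691212473500894559864490)/9963523355 ≈ 955.81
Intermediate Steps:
V(P) = 2*P*(59 + P) (V(P) = (59 + P)*(2*P) = 2*P*(59 + P))
D = 7219250218/9963523355 (D = -87789*1/203685 + 169579*(1/146749) = -29263/67895 + 169579/146749 = 7219250218/9963523355 ≈ 0.72457)
sqrt(V(647) + D) = sqrt(2*647*(59 + 647) + 7219250218/9963523355) = sqrt(2*647*706 + 7219250218/9963523355) = sqrt(913564 + 7219250218/9963523355) = sqrt(9102323469537438/9963523355) = sqrt(90691212473500894559864490)/9963523355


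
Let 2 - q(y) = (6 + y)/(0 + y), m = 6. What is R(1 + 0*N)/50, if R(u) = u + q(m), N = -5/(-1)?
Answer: 1/50 ≈ 0.020000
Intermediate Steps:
N = 5 (N = -5*(-1) = 5)
q(y) = 2 - (6 + y)/y (q(y) = 2 - (6 + y)/(0 + y) = 2 - (6 + y)/y)
R(u) = u (R(u) = u + (-6 + 6)/6 = u + (⅙)*0 = u + 0 = u)
R(1 + 0*N)/50 = (1 + 0*5)/50 = (1 + 0)*(1/50) = 1*(1/50) = 1/50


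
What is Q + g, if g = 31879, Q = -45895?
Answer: -14016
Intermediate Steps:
Q + g = -45895 + 31879 = -14016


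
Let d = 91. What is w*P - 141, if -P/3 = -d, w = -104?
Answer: -28533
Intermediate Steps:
P = 273 (P = -(-3)*91 = -3*(-91) = 273)
w*P - 141 = -104*273 - 141 = -28392 - 141 = -28533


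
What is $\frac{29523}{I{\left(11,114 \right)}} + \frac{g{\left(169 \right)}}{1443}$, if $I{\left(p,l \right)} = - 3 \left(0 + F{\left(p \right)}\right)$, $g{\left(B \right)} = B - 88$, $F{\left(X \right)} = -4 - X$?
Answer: $\frac{4733926}{7215} \approx 656.12$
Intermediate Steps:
$g{\left(B \right)} = -88 + B$
$I{\left(p,l \right)} = 12 + 3 p$ ($I{\left(p,l \right)} = - 3 \left(0 - \left(4 + p\right)\right) = - 3 \left(-4 - p\right) = 12 + 3 p$)
$\frac{29523}{I{\left(11,114 \right)}} + \frac{g{\left(169 \right)}}{1443} = \frac{29523}{12 + 3 \cdot 11} + \frac{-88 + 169}{1443} = \frac{29523}{12 + 33} + 81 \cdot \frac{1}{1443} = \frac{29523}{45} + \frac{27}{481} = 29523 \cdot \frac{1}{45} + \frac{27}{481} = \frac{9841}{15} + \frac{27}{481} = \frac{4733926}{7215}$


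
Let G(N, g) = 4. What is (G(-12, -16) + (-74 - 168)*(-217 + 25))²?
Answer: 2159275024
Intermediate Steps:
(G(-12, -16) + (-74 - 168)*(-217 + 25))² = (4 + (-74 - 168)*(-217 + 25))² = (4 - 242*(-192))² = (4 + 46464)² = 46468² = 2159275024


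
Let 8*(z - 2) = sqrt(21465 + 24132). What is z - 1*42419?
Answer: -42417 + sqrt(45597)/8 ≈ -42390.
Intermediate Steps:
z = 2 + sqrt(45597)/8 (z = 2 + sqrt(21465 + 24132)/8 = 2 + sqrt(45597)/8 ≈ 28.692)
z - 1*42419 = (2 + sqrt(45597)/8) - 1*42419 = (2 + sqrt(45597)/8) - 42419 = -42417 + sqrt(45597)/8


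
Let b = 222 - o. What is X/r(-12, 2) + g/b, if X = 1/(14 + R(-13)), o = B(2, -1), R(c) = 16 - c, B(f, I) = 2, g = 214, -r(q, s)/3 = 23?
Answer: 317359/326370 ≈ 0.97239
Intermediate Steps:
r(q, s) = -69 (r(q, s) = -3*23 = -69)
o = 2
X = 1/43 (X = 1/(14 + (16 - 1*(-13))) = 1/(14 + (16 + 13)) = 1/(14 + 29) = 1/43 ≈ 0.023256)
b = 220 (b = 222 - 1*2 = 222 - 2 = 220)
X/r(-12, 2) + g/b = (1/43)/(-69) + 214/220 = (1/43)*(-1/69) + 214*(1/220) = -1/2967 + 107/110 = 317359/326370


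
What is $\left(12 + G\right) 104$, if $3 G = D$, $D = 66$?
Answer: $3536$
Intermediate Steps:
$G = 22$ ($G = \frac{1}{3} \cdot 66 = 22$)
$\left(12 + G\right) 104 = \left(12 + 22\right) 104 = 34 \cdot 104 = 3536$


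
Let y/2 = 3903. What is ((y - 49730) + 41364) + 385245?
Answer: 384685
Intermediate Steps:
y = 7806 (y = 2*3903 = 7806)
((y - 49730) + 41364) + 385245 = ((7806 - 49730) + 41364) + 385245 = (-41924 + 41364) + 385245 = -560 + 385245 = 384685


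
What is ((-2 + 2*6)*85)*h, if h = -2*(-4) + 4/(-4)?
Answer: 5950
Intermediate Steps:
h = 7 (h = 8 + 4*(-1/4) = 8 - 1 = 7)
((-2 + 2*6)*85)*h = ((-2 + 2*6)*85)*7 = ((-2 + 12)*85)*7 = (10*85)*7 = 850*7 = 5950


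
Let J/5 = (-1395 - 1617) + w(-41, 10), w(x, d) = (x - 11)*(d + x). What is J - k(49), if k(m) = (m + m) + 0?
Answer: -7098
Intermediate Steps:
k(m) = 2*m (k(m) = 2*m + 0 = 2*m)
w(x, d) = (-11 + x)*(d + x)
J = -7000 (J = 5*((-1395 - 1617) + ((-41)² - 11*10 - 11*(-41) + 10*(-41))) = 5*(-3012 + (1681 - 110 + 451 - 410)) = 5*(-3012 + 1612) = 5*(-1400) = -7000)
J - k(49) = -7000 - 2*49 = -7000 - 1*98 = -7000 - 98 = -7098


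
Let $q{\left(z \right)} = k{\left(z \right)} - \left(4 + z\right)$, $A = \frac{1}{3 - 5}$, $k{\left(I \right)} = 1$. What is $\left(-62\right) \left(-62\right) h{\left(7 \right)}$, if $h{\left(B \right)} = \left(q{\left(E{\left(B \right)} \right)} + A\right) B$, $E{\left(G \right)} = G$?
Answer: $-282534$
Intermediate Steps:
$A = - \frac{1}{2}$ ($A = \frac{1}{-2} = - \frac{1}{2} \approx -0.5$)
$q{\left(z \right)} = -3 - z$ ($q{\left(z \right)} = 1 - \left(4 + z\right) = -3 - z$)
$h{\left(B \right)} = B \left(- \frac{7}{2} - B\right)$ ($h{\left(B \right)} = \left(\left(-3 - B\right) - \frac{1}{2}\right) B = \left(- \frac{7}{2} - B\right) B = B \left(- \frac{7}{2} - B\right)$)
$\left(-62\right) \left(-62\right) h{\left(7 \right)} = \left(-62\right) \left(-62\right) \left(\left(- \frac{1}{2}\right) 7 \left(7 + 2 \cdot 7\right)\right) = 3844 \left(\left(- \frac{1}{2}\right) 7 \left(7 + 14\right)\right) = 3844 \left(\left(- \frac{1}{2}\right) 7 \cdot 21\right) = 3844 \left(- \frac{147}{2}\right) = -282534$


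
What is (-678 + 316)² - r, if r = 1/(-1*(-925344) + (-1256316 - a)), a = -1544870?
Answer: 159074049511/1213898 ≈ 1.3104e+5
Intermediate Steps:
r = 1/1213898 (r = 1/(-1*(-925344) + (-1256316 - 1*(-1544870))) = 1/(925344 + (-1256316 + 1544870)) = 1/(925344 + 288554) = 1/1213898 ≈ 8.2379e-7)
(-678 + 316)² - r = (-678 + 316)² - 1*1/1213898 = (-362)² - 1/1213898 = 131044 - 1/1213898 = 159074049511/1213898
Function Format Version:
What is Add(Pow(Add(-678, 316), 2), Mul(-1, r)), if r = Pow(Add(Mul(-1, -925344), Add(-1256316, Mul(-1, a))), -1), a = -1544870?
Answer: Rational(159074049511, 1213898) ≈ 1.3104e+5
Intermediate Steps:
r = Rational(1, 1213898) (r = Pow(Add(Mul(-1, -925344), Add(-1256316, Mul(-1, -1544870))), -1) = Pow(Add(925344, Add(-1256316, 1544870)), -1) = Pow(Add(925344, 288554), -1) = Pow(1213898, -1) = Rational(1, 1213898) ≈ 8.2379e-7)
Add(Pow(Add(-678, 316), 2), Mul(-1, r)) = Add(Pow(Add(-678, 316), 2), Mul(-1, Rational(1, 1213898))) = Add(Pow(-362, 2), Rational(-1, 1213898)) = Add(131044, Rational(-1, 1213898)) = Rational(159074049511, 1213898)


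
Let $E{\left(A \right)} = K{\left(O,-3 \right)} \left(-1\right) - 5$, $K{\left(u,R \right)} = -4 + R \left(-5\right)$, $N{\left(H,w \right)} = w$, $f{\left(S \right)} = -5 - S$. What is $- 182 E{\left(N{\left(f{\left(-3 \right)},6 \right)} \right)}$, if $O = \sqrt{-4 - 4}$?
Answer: $2912$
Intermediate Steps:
$O = 2 i \sqrt{2}$ ($O = \sqrt{-8} = 2 i \sqrt{2} \approx 2.8284 i$)
$K{\left(u,R \right)} = -4 - 5 R$
$E{\left(A \right)} = -16$ ($E{\left(A \right)} = \left(-4 - -15\right) \left(-1\right) - 5 = \left(-4 + 15\right) \left(-1\right) - 5 = 11 \left(-1\right) - 5 = -11 - 5 = -16$)
$- 182 E{\left(N{\left(f{\left(-3 \right)},6 \right)} \right)} = \left(-182\right) \left(-16\right) = 2912$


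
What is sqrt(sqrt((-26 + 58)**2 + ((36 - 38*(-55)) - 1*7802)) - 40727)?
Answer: sqrt(-40727 + 2*I*sqrt(1163)) ≈ 0.169 + 201.81*I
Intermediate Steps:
sqrt(sqrt((-26 + 58)**2 + ((36 - 38*(-55)) - 1*7802)) - 40727) = sqrt(sqrt(32**2 + ((36 + 2090) - 7802)) - 40727) = sqrt(sqrt(1024 + (2126 - 7802)) - 40727) = sqrt(sqrt(1024 - 5676) - 40727) = sqrt(sqrt(-4652) - 40727) = sqrt(2*I*sqrt(1163) - 40727) = sqrt(-40727 + 2*I*sqrt(1163))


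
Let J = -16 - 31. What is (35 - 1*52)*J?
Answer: 799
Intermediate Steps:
J = -47
(35 - 1*52)*J = (35 - 1*52)*(-47) = (35 - 52)*(-47) = -17*(-47) = 799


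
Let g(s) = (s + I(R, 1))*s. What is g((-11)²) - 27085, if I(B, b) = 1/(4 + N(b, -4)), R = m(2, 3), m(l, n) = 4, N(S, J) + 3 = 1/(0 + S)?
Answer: -24767/2 ≈ -12384.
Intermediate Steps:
N(S, J) = -3 + 1/S (N(S, J) = -3 + 1/(0 + S) = -3 + 1/S)
R = 4
I(B, b) = 1/(1 + 1/b) (I(B, b) = 1/(4 + (-3 + 1/b)) = 1/(1 + 1/b))
g(s) = s*(½ + s) (g(s) = (s + 1/(1 + 1))*s = (s + 1/2)*s = (s + 1*(½))*s = (s + ½)*s = (½ + s)*s = s*(½ + s))
g((-11)²) - 27085 = (-11)²*(½ + (-11)²) - 27085 = 121*(½ + 121) - 27085 = 121*(243/2) - 27085 = 29403/2 - 27085 = -24767/2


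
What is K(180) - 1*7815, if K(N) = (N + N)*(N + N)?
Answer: 121785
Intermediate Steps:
K(N) = 4*N² (K(N) = (2*N)*(2*N) = 4*N²)
K(180) - 1*7815 = 4*180² - 1*7815 = 4*32400 - 7815 = 129600 - 7815 = 121785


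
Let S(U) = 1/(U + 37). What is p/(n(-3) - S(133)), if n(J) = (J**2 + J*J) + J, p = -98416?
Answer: -16730720/2549 ≈ -6563.6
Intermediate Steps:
n(J) = J + 2*J**2 (n(J) = (J**2 + J**2) + J = 2*J**2 + J = J + 2*J**2)
S(U) = 1/(37 + U)
p/(n(-3) - S(133)) = -98416/(-3*(1 + 2*(-3)) - 1/(37 + 133)) = -98416/(-3*(1 - 6) - 1/170) = -98416/(-3*(-5) - 1*1/170) = -98416/(15 - 1/170) = -98416/2549/170 = -98416*170/2549 = -16730720/2549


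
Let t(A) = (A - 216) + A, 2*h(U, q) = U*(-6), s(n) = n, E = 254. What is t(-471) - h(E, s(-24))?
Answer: -396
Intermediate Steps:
h(U, q) = -3*U (h(U, q) = (U*(-6))/2 = (-6*U)/2 = -3*U)
t(A) = -216 + 2*A (t(A) = (-216 + A) + A = -216 + 2*A)
t(-471) - h(E, s(-24)) = (-216 + 2*(-471)) - (-3)*254 = (-216 - 942) - 1*(-762) = -1158 + 762 = -396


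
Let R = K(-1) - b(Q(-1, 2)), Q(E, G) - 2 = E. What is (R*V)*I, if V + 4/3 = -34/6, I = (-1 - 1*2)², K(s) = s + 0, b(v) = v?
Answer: 126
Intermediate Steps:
Q(E, G) = 2 + E
K(s) = s
I = 9 (I = (-1 - 2)² = (-3)² = 9)
V = -7 (V = -4/3 - 34/6 = -4/3 - 34*⅙ = -4/3 - 17/3 = -7)
R = -2 (R = -1 - (2 - 1) = -1 - 1*1 = -1 - 1 = -2)
(R*V)*I = -2*(-7)*9 = 14*9 = 126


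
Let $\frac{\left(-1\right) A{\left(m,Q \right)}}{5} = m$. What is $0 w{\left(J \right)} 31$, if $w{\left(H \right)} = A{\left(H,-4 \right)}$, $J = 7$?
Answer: $0$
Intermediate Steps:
$A{\left(m,Q \right)} = - 5 m$
$w{\left(H \right)} = - 5 H$
$0 w{\left(J \right)} 31 = 0 \left(\left(-5\right) 7\right) 31 = 0 \left(-35\right) 31 = 0 \cdot 31 = 0$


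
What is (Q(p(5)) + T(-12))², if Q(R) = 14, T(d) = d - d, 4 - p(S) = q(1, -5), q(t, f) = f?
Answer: 196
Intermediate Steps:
p(S) = 9 (p(S) = 4 - 1*(-5) = 4 + 5 = 9)
T(d) = 0
(Q(p(5)) + T(-12))² = (14 + 0)² = 14² = 196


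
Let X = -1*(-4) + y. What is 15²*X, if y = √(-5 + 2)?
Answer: 900 + 225*I*√3 ≈ 900.0 + 389.71*I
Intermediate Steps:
y = I*√3 (y = √(-3) = I*√3 ≈ 1.732*I)
X = 4 + I*√3 (X = -1*(-4) + I*√3 = 4 + I*√3 ≈ 4.0 + 1.732*I)
15²*X = 15²*(4 + I*√3) = 225*(4 + I*√3) = 900 + 225*I*√3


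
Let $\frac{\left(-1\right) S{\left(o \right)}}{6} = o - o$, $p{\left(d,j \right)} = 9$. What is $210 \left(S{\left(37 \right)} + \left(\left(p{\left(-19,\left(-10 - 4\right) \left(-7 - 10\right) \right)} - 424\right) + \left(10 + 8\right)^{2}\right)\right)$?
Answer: $-19110$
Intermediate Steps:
$S{\left(o \right)} = 0$ ($S{\left(o \right)} = - 6 \left(o - o\right) = \left(-6\right) 0 = 0$)
$210 \left(S{\left(37 \right)} + \left(\left(p{\left(-19,\left(-10 - 4\right) \left(-7 - 10\right) \right)} - 424\right) + \left(10 + 8\right)^{2}\right)\right) = 210 \left(0 + \left(\left(9 - 424\right) + \left(10 + 8\right)^{2}\right)\right) = 210 \left(0 - \left(415 - 18^{2}\right)\right) = 210 \left(0 + \left(-415 + 324\right)\right) = 210 \left(0 - 91\right) = 210 \left(-91\right) = -19110$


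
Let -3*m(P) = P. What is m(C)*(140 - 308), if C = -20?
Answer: -1120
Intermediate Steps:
m(P) = -P/3
m(C)*(140 - 308) = (-⅓*(-20))*(140 - 308) = (20/3)*(-168) = -1120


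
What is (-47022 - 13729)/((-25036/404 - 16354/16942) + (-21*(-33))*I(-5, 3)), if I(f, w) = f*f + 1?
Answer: -51976793821/15361832412 ≈ -3.3835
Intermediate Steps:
I(f, w) = 1 + f² (I(f, w) = f² + 1 = 1 + f²)
(-47022 - 13729)/((-25036/404 - 16354/16942) + (-21*(-33))*I(-5, 3)) = (-47022 - 13729)/((-25036/404 - 16354/16942) + (-21*(-33))*(1 + (-5)²)) = -60751/((-25036*1/404 - 16354*1/16942) + 693*(1 + 25)) = -60751/((-6259/101 - 8177/8471) + 693*26) = -60751/(-53845866/855571 + 18018) = -60751/15361832412/855571 = -60751*855571/15361832412 = -51976793821/15361832412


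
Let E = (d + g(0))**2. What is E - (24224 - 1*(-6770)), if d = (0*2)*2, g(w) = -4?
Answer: -30978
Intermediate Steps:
d = 0 (d = 0*2 = 0)
E = 16 (E = (0 - 4)**2 = (-4)**2 = 16)
E - (24224 - 1*(-6770)) = 16 - (24224 - 1*(-6770)) = 16 - (24224 + 6770) = 16 - 1*30994 = 16 - 30994 = -30978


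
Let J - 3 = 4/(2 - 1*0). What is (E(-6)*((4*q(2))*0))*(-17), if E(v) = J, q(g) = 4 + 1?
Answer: 0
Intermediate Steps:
q(g) = 5
J = 5 (J = 3 + 4/(2 - 1*0) = 3 + 4/(2 + 0) = 3 + 4/2 = 3 + 4*(1/2) = 3 + 2 = 5)
E(v) = 5
(E(-6)*((4*q(2))*0))*(-17) = (5*((4*5)*0))*(-17) = (5*(20*0))*(-17) = (5*0)*(-17) = 0*(-17) = 0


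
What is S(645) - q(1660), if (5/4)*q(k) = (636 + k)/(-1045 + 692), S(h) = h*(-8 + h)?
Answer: 725185909/1765 ≈ 4.1087e+5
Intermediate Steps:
q(k) = -2544/1765 - 4*k/1765 (q(k) = 4*((636 + k)/(-1045 + 692))/5 = 4*((636 + k)/(-353))/5 = 4*((636 + k)*(-1/353))/5 = 4*(-636/353 - k/353)/5 = -2544/1765 - 4*k/1765)
S(645) - q(1660) = 645*(-8 + 645) - (-2544/1765 - 4/1765*1660) = 645*637 - (-2544/1765 - 1328/353) = 410865 - 1*(-9184/1765) = 410865 + 9184/1765 = 725185909/1765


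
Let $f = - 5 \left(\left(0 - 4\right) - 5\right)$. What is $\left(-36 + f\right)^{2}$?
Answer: $81$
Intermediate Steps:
$f = 45$ ($f = - 5 \left(\left(0 - 4\right) - 5\right) = - 5 \left(-4 - 5\right) = \left(-5\right) \left(-9\right) = 45$)
$\left(-36 + f\right)^{2} = \left(-36 + 45\right)^{2} = 9^{2} = 81$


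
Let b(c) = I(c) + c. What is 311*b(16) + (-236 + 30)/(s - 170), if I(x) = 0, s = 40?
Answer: 323543/65 ≈ 4977.6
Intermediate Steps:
b(c) = c (b(c) = 0 + c = c)
311*b(16) + (-236 + 30)/(s - 170) = 311*16 + (-236 + 30)/(40 - 170) = 4976 - 206/(-130) = 4976 - 206*(-1/130) = 4976 + 103/65 = 323543/65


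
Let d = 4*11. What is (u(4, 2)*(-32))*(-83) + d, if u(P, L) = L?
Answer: 5356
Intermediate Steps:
d = 44
(u(4, 2)*(-32))*(-83) + d = (2*(-32))*(-83) + 44 = -64*(-83) + 44 = 5312 + 44 = 5356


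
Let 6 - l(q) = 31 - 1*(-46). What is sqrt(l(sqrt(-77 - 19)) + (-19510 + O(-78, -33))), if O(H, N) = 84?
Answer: I*sqrt(19497) ≈ 139.63*I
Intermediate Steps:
l(q) = -71 (l(q) = 6 - (31 - 1*(-46)) = 6 - (31 + 46) = 6 - 1*77 = 6 - 77 = -71)
sqrt(l(sqrt(-77 - 19)) + (-19510 + O(-78, -33))) = sqrt(-71 + (-19510 + 84)) = sqrt(-71 - 19426) = sqrt(-19497) = I*sqrt(19497)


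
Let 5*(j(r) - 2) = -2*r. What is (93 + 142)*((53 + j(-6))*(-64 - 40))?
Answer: -1402856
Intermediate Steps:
j(r) = 2 - 2*r/5 (j(r) = 2 + (-2*r)/5 = 2 - 2*r/5)
(93 + 142)*((53 + j(-6))*(-64 - 40)) = (93 + 142)*((53 + (2 - ⅖*(-6)))*(-64 - 40)) = 235*((53 + (2 + 12/5))*(-104)) = 235*((53 + 22/5)*(-104)) = 235*((287/5)*(-104)) = 235*(-29848/5) = -1402856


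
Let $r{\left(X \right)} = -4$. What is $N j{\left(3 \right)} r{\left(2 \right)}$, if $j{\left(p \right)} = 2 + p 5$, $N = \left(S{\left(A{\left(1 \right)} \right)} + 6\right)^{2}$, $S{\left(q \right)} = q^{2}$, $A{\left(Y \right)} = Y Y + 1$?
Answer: $-6800$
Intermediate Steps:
$A{\left(Y \right)} = 1 + Y^{2}$ ($A{\left(Y \right)} = Y^{2} + 1 = 1 + Y^{2}$)
$N = 100$ ($N = \left(\left(1 + 1^{2}\right)^{2} + 6\right)^{2} = \left(\left(1 + 1\right)^{2} + 6\right)^{2} = \left(2^{2} + 6\right)^{2} = \left(4 + 6\right)^{2} = 10^{2} = 100$)
$j{\left(p \right)} = 2 + 5 p$
$N j{\left(3 \right)} r{\left(2 \right)} = 100 \left(2 + 5 \cdot 3\right) \left(-4\right) = 100 \left(2 + 15\right) \left(-4\right) = 100 \cdot 17 \left(-4\right) = 1700 \left(-4\right) = -6800$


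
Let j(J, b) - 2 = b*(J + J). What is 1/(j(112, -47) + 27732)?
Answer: 1/17206 ≈ 5.8119e-5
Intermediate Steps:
j(J, b) = 2 + 2*J*b (j(J, b) = 2 + b*(J + J) = 2 + b*(2*J) = 2 + 2*J*b)
1/(j(112, -47) + 27732) = 1/((2 + 2*112*(-47)) + 27732) = 1/((2 - 10528) + 27732) = 1/(-10526 + 27732) = 1/17206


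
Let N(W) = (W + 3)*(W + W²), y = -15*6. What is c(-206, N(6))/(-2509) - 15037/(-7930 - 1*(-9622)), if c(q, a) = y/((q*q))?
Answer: -400254542227/45037623852 ≈ -8.8871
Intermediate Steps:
y = -90
N(W) = (3 + W)*(W + W²)
c(q, a) = -90/q²
c(-206, N(6))/(-2509) - 15037/(-7930 - 1*(-9622)) = -90/(-206)²/(-2509) - 15037/(-7930 - 1*(-9622)) = -90*1/42436*(-1/2509) - 15037/(-7930 + 9622) = -45/21218*(-1/2509) - 15037/1692 = 45/53235962 - 15037*1/1692 = 45/53235962 - 15037/1692 = -400254542227/45037623852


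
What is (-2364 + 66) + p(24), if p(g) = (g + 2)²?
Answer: -1622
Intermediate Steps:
p(g) = (2 + g)²
(-2364 + 66) + p(24) = (-2364 + 66) + (2 + 24)² = -2298 + 26² = -2298 + 676 = -1622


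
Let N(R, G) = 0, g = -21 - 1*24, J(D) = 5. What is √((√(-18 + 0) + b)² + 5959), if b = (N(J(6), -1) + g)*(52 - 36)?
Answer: √(524341 - 4320*I*√2) ≈ 724.13 - 4.218*I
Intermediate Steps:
g = -45 (g = -21 - 24 = -45)
b = -720 (b = (0 - 45)*(52 - 36) = -45*16 = -720)
√((√(-18 + 0) + b)² + 5959) = √((√(-18 + 0) - 720)² + 5959) = √((√(-18) - 720)² + 5959) = √((3*I*√2 - 720)² + 5959) = √((-720 + 3*I*√2)² + 5959) = √(5959 + (-720 + 3*I*√2)²)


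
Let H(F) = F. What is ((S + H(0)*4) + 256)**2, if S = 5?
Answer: 68121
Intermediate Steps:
((S + H(0)*4) + 256)**2 = ((5 + 0*4) + 256)**2 = ((5 + 0) + 256)**2 = (5 + 256)**2 = 261**2 = 68121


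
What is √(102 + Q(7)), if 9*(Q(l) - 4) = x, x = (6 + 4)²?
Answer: √1054/3 ≈ 10.822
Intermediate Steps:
x = 100 (x = 10² = 100)
Q(l) = 136/9 (Q(l) = 4 + (⅑)*100 = 4 + 100/9 = 136/9)
√(102 + Q(7)) = √(102 + 136/9) = √(1054/9) = √1054/3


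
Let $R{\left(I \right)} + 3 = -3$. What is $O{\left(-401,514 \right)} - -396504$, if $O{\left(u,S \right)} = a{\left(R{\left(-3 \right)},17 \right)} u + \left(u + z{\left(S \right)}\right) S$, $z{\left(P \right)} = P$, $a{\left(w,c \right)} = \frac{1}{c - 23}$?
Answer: $\frac{2727917}{6} \approx 4.5465 \cdot 10^{5}$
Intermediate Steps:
$R{\left(I \right)} = -6$ ($R{\left(I \right)} = -3 - 3 = -6$)
$a{\left(w,c \right)} = \frac{1}{-23 + c}$
$O{\left(u,S \right)} = - \frac{u}{6} + S \left(S + u\right)$ ($O{\left(u,S \right)} = \frac{u}{-23 + 17} + \left(u + S\right) S = \frac{u}{-6} + \left(S + u\right) S = - \frac{u}{6} + S \left(S + u\right)$)
$O{\left(-401,514 \right)} - -396504 = \left(514^{2} - - \frac{401}{6} + 514 \left(-401\right)\right) - -396504 = \left(264196 + \frac{401}{6} - 206114\right) + 396504 = \frac{348893}{6} + 396504 = \frac{2727917}{6}$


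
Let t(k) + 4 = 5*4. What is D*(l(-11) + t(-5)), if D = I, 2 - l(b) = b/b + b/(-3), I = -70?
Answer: -2800/3 ≈ -933.33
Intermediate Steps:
l(b) = 1 + b/3 (l(b) = 2 - (b/b + b/(-3)) = 2 - (1 + b*(-⅓)) = 2 - (1 - b/3) = 2 + (-1 + b/3) = 1 + b/3)
t(k) = 16 (t(k) = -4 + 5*4 = -4 + 20 = 16)
D = -70
D*(l(-11) + t(-5)) = -70*((1 + (⅓)*(-11)) + 16) = -70*((1 - 11/3) + 16) = -70*(-8/3 + 16) = -70*40/3 = -2800/3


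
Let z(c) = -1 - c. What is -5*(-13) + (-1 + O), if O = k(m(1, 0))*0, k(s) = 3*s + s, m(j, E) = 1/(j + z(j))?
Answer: 64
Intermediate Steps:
m(j, E) = -1 (m(j, E) = 1/(j + (-1 - j)) = 1/(-1) = -1)
k(s) = 4*s
O = 0 (O = (4*(-1))*0 = -4*0 = 0)
-5*(-13) + (-1 + O) = -5*(-13) + (-1 + 0) = 65 - 1 = 64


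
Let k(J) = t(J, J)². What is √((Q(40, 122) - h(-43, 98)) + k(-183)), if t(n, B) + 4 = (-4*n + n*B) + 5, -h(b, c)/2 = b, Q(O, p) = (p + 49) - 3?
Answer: √1171145366 ≈ 34222.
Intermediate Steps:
Q(O, p) = 46 + p (Q(O, p) = (49 + p) - 3 = 46 + p)
h(b, c) = -2*b
t(n, B) = 1 - 4*n + B*n (t(n, B) = -4 + ((-4*n + n*B) + 5) = -4 + ((-4*n + B*n) + 5) = -4 + (5 - 4*n + B*n) = 1 - 4*n + B*n)
k(J) = (1 + J² - 4*J)² (k(J) = (1 - 4*J + J*J)² = (1 - 4*J + J²)² = (1 + J² - 4*J)²)
√((Q(40, 122) - h(-43, 98)) + k(-183)) = √(((46 + 122) - (-2)*(-43)) + (1 + (-183)² - 4*(-183))²) = √((168 - 1*86) + (1 + 33489 + 732)²) = √((168 - 86) + 34222²) = √(82 + 1171145284) = √1171145366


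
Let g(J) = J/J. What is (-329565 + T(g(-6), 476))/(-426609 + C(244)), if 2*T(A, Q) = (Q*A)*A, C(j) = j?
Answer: 329327/426365 ≈ 0.77241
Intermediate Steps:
g(J) = 1
T(A, Q) = Q*A²/2 (T(A, Q) = ((Q*A)*A)/2 = ((A*Q)*A)/2 = (Q*A²)/2 = Q*A²/2)
(-329565 + T(g(-6), 476))/(-426609 + C(244)) = (-329565 + (½)*476*1²)/(-426609 + 244) = (-329565 + (½)*476*1)/(-426365) = (-329565 + 238)*(-1/426365) = -329327*(-1/426365) = 329327/426365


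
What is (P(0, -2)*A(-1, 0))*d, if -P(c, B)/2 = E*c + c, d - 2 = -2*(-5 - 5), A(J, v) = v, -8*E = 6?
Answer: 0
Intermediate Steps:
E = -¾ (E = -⅛*6 = -¾ ≈ -0.75000)
d = 22 (d = 2 - 2*(-5 - 5) = 2 - 2*(-10) = 2 + 20 = 22)
P(c, B) = -c/2 (P(c, B) = -2*(-3*c/4 + c) = -c/2)
(P(0, -2)*A(-1, 0))*d = (-½*0*0)*22 = (0*0)*22 = 0*22 = 0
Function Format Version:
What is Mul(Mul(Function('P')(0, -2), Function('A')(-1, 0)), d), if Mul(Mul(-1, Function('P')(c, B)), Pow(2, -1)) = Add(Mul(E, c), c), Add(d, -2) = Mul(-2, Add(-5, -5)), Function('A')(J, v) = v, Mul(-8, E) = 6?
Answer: 0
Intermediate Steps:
E = Rational(-3, 4) (E = Mul(Rational(-1, 8), 6) = Rational(-3, 4) ≈ -0.75000)
d = 22 (d = Add(2, Mul(-2, Add(-5, -5))) = Add(2, Mul(-2, -10)) = Add(2, 20) = 22)
Function('P')(c, B) = Mul(Rational(-1, 2), c) (Function('P')(c, B) = Mul(-2, Add(Mul(Rational(-3, 4), c), c)) = Mul(-2, Mul(Rational(1, 4), c)) = Mul(Rational(-1, 2), c))
Mul(Mul(Function('P')(0, -2), Function('A')(-1, 0)), d) = Mul(Mul(Mul(Rational(-1, 2), 0), 0), 22) = Mul(Mul(0, 0), 22) = Mul(0, 22) = 0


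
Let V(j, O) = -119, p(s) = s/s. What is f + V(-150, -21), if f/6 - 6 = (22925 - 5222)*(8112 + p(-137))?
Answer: 861746551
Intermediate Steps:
p(s) = 1
f = 861746670 (f = 36 + 6*((22925 - 5222)*(8112 + 1)) = 36 + 6*(17703*8113) = 36 + 6*143624439 = 36 + 861746634 = 861746670)
f + V(-150, -21) = 861746670 - 119 = 861746551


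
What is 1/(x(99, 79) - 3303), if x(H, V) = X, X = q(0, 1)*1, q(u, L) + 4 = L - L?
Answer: -1/3307 ≈ -0.00030239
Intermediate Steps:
q(u, L) = -4 (q(u, L) = -4 + (L - L) = -4 + 0 = -4)
X = -4 (X = -4*1 = -4)
x(H, V) = -4
1/(x(99, 79) - 3303) = 1/(-4 - 3303) = 1/(-3307) = -1/3307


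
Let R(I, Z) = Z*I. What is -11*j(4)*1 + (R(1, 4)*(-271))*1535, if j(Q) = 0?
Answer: -1663940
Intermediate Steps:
R(I, Z) = I*Z
-11*j(4)*1 + (R(1, 4)*(-271))*1535 = -11*0*1 + ((1*4)*(-271))*1535 = 0*1 + (4*(-271))*1535 = 0 - 1084*1535 = 0 - 1663940 = -1663940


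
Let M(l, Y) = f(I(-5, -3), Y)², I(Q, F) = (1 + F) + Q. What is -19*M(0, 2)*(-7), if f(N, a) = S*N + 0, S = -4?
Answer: 104272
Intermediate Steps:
I(Q, F) = 1 + F + Q
f(N, a) = -4*N (f(N, a) = -4*N + 0 = -4*N)
M(l, Y) = 784 (M(l, Y) = (-4*(1 - 3 - 5))² = (-4*(-7))² = 28² = 784)
-19*M(0, 2)*(-7) = -19*784*(-7) = -14896*(-7) = 104272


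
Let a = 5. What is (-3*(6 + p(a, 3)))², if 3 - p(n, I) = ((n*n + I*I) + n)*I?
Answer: 104976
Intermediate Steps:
p(n, I) = 3 - I*(n + I² + n²) (p(n, I) = 3 - ((n*n + I*I) + n)*I = 3 - ((n² + I²) + n)*I = 3 - ((I² + n²) + n)*I = 3 - (n + I² + n²)*I = 3 - I*(n + I² + n²))
(-3*(6 + p(a, 3)))² = (-3*(6 + (3 - 1*3³ - 1*3*5 - 1*3*5²)))² = (-3*(6 + (3 - 1*27 - 15 - 1*3*25)))² = (-3*(6 + (3 - 27 - 15 - 75)))² = (-3*(6 - 114))² = (-3*(-108))² = 324² = 104976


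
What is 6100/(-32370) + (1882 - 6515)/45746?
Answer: -42902081/148079802 ≈ -0.28972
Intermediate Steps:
6100/(-32370) + (1882 - 6515)/45746 = 6100*(-1/32370) - 4633*1/45746 = -610/3237 - 4633/45746 = -42902081/148079802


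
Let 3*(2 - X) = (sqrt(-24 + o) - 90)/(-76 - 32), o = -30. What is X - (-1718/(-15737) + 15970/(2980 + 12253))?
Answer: 2436550039/4314990978 + I*sqrt(6)/108 ≈ 0.56467 + 0.02268*I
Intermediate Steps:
X = 31/18 + I*sqrt(6)/108 (X = 2 - (sqrt(-24 - 30) - 90)/(3*(-76 - 32)) = 2 - (sqrt(-54) - 90)/(3*(-108)) = 2 - (3*I*sqrt(6) - 90)*(-1)/(3*108) = 2 - (-90 + 3*I*sqrt(6))*(-1)/(3*108) = 2 - (5/6 - I*sqrt(6)/36)/3 = 2 + (-5/18 + I*sqrt(6)/108) = 31/18 + I*sqrt(6)/108 ≈ 1.7222 + 0.02268*I)
X - (-1718/(-15737) + 15970/(2980 + 12253)) = (31/18 + I*sqrt(6)/108) - (-1718/(-15737) + 15970/(2980 + 12253)) = (31/18 + I*sqrt(6)/108) - (-1718*(-1/15737) + 15970/15233) = (31/18 + I*sqrt(6)/108) - (1718/15737 + 15970*(1/15233)) = (31/18 + I*sqrt(6)/108) - (1718/15737 + 15970/15233) = (31/18 + I*sqrt(6)/108) - 1*277490184/239721721 = (31/18 + I*sqrt(6)/108) - 277490184/239721721 = 2436550039/4314990978 + I*sqrt(6)/108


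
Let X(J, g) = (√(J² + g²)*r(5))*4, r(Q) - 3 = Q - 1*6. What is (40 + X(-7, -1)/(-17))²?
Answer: 465600/289 - 3200*√2/17 ≈ 1344.9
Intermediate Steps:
r(Q) = -3 + Q (r(Q) = 3 + (Q - 1*6) = 3 + (Q - 6) = 3 + (-6 + Q) = -3 + Q)
X(J, g) = 8*√(J² + g²) (X(J, g) = (√(J² + g²)*(-3 + 5))*4 = (√(J² + g²)*2)*4 = (2*√(J² + g²))*4 = 8*√(J² + g²))
(40 + X(-7, -1)/(-17))² = (40 + (8*√((-7)² + (-1)²))/(-17))² = (40 + (8*√(49 + 1))*(-1/17))² = (40 + (8*√50)*(-1/17))² = (40 + (8*(5*√2))*(-1/17))² = (40 + (40*√2)*(-1/17))² = (40 - 40*√2/17)²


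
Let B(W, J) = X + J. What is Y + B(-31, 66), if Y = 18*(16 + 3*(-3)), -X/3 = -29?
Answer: 279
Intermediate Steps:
X = 87 (X = -3*(-29) = 87)
B(W, J) = 87 + J
Y = 126 (Y = 18*(16 - 9) = 18*7 = 126)
Y + B(-31, 66) = 126 + (87 + 66) = 126 + 153 = 279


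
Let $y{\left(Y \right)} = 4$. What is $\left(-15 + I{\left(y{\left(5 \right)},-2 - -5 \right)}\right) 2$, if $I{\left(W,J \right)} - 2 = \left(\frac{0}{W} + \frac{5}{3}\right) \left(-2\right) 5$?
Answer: $- \frac{178}{3} \approx -59.333$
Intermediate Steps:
$I{\left(W,J \right)} = - \frac{44}{3}$ ($I{\left(W,J \right)} = 2 + \left(\frac{0}{W} + \frac{5}{3}\right) \left(-2\right) 5 = 2 + \left(0 + 5 \cdot \frac{1}{3}\right) \left(-2\right) 5 = 2 + \left(0 + \frac{5}{3}\right) \left(-2\right) 5 = 2 + \frac{5}{3} \left(-2\right) 5 = 2 - \frac{50}{3} = - \frac{44}{3}$)
$\left(-15 + I{\left(y{\left(5 \right)},-2 - -5 \right)}\right) 2 = \left(-15 - \frac{44}{3}\right) 2 = \left(- \frac{89}{3}\right) 2 = - \frac{178}{3}$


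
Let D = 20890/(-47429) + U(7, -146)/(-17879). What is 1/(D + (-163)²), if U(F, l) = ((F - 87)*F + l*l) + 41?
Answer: 847983091/22528702871556 ≈ 3.7640e-5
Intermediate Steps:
U(F, l) = 41 + l² + F*(-87 + F) (U(F, l) = ((-87 + F)*F + l²) + 41 = (F*(-87 + F) + l²) + 41 = (l² + F*(-87 + F)) + 41 = 41 + l² + F*(-87 + F))
D = -1359873223/847983091 (D = 20890/(-47429) + (41 + 7² + (-146)² - 87*7)/(-17879) = 20890*(-1/47429) + (41 + 49 + 21316 - 609)*(-1/17879) = -20890/47429 + 20797*(-1/17879) = -20890/47429 - 20797/17879 = -1359873223/847983091 ≈ -1.6037)
1/(D + (-163)²) = 1/(-1359873223/847983091 + (-163)²) = 1/(-1359873223/847983091 + 26569) = 1/(22528702871556/847983091) = 847983091/22528702871556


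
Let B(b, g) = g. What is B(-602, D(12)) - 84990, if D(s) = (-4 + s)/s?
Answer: -254968/3 ≈ -84989.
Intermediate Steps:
D(s) = (-4 + s)/s
B(-602, D(12)) - 84990 = (-4 + 12)/12 - 84990 = (1/12)*8 - 84990 = ⅔ - 84990 = -254968/3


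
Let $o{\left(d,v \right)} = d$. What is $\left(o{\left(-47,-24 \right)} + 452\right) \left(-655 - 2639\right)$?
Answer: $-1334070$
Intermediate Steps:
$\left(o{\left(-47,-24 \right)} + 452\right) \left(-655 - 2639\right) = \left(-47 + 452\right) \left(-655 - 2639\right) = 405 \left(-3294\right) = -1334070$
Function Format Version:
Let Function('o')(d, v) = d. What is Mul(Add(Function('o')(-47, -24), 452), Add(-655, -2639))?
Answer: -1334070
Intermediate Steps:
Mul(Add(Function('o')(-47, -24), 452), Add(-655, -2639)) = Mul(Add(-47, 452), Add(-655, -2639)) = Mul(405, -3294) = -1334070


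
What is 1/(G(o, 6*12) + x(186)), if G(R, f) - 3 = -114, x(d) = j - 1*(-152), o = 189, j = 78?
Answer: 1/119 ≈ 0.0084034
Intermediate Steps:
x(d) = 230 (x(d) = 78 - 1*(-152) = 78 + 152 = 230)
G(R, f) = -111 (G(R, f) = 3 - 114 = -111)
1/(G(o, 6*12) + x(186)) = 1/(-111 + 230) = 1/119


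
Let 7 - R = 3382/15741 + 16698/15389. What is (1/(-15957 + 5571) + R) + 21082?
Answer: 535901603568979/25412994486 ≈ 21088.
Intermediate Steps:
R = 125525357/22021659 (R = 7 - (3382/15741 + 16698/15389) = 7 - (3382*(1/15741) + 16698*(1/15389)) = 7 - (3382/15741 + 1518/1399) = 7 - 1*28626256/22021659 = 7 - 28626256/22021659 = 125525357/22021659 ≈ 5.7001)
(1/(-15957 + 5571) + R) + 21082 = (1/(-15957 + 5571) + 125525357/22021659) + 21082 = (1/(-10386) + 125525357/22021659) + 21082 = (-1/10386 + 125525357/22021659) + 21082 = 144853815127/25412994486 + 21082 = 535901603568979/25412994486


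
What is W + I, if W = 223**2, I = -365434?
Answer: -315705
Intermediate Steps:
W = 49729
W + I = 49729 - 365434 = -315705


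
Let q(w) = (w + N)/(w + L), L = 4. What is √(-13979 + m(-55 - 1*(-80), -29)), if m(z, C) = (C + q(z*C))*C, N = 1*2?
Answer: I*√6844788265/721 ≈ 114.75*I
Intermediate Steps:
N = 2
q(w) = (2 + w)/(4 + w) (q(w) = (w + 2)/(w + 4) = (2 + w)/(4 + w))
m(z, C) = C*(C + (2 + C*z)/(4 + C*z)) (m(z, C) = (C + (2 + z*C)/(4 + z*C))*C = (C + (2 + C*z)/(4 + C*z))*C = C*(C + (2 + C*z)/(4 + C*z)))
√(-13979 + m(-55 - 1*(-80), -29)) = √(-13979 - 29*(2 - 29*(-55 - 1*(-80)) - 29*(4 - 29*(-55 - 1*(-80))))/(4 - 29*(-55 - 1*(-80)))) = √(-13979 - 29*(2 - 29*(-55 + 80) - 29*(4 - 29*(-55 + 80)))/(4 - 29*(-55 + 80))) = √(-13979 - 29*(2 - 29*25 - 29*(4 - 29*25))/(4 - 29*25)) = √(-13979 - 29*(2 - 725 - 29*(4 - 725))/(4 - 725)) = √(-13979 - 29*(2 - 725 - 29*(-721))/(-721)) = √(-13979 - 29*(-1/721)*(2 - 725 + 20909)) = √(-13979 - 29*(-1/721)*20186) = √(-13979 + 585394/721) = √(-9493465/721) = I*√6844788265/721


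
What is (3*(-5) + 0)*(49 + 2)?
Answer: -765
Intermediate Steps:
(3*(-5) + 0)*(49 + 2) = (-15 + 0)*51 = -15*51 = -765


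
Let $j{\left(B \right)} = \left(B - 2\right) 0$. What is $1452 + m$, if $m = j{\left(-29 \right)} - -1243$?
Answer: $2695$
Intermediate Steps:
$j{\left(B \right)} = 0$ ($j{\left(B \right)} = \left(-2 + B\right) 0 = 0$)
$m = 1243$ ($m = 0 - -1243 = 0 + 1243 = 1243$)
$1452 + m = 1452 + 1243 = 2695$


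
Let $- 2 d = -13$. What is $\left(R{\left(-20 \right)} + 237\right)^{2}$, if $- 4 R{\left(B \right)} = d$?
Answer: $\frac{3545689}{64} \approx 55401.0$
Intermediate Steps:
$d = \frac{13}{2}$ ($d = \left(- \frac{1}{2}\right) \left(-13\right) = \frac{13}{2} \approx 6.5$)
$R{\left(B \right)} = - \frac{13}{8}$ ($R{\left(B \right)} = \left(- \frac{1}{4}\right) \frac{13}{2} = - \frac{13}{8}$)
$\left(R{\left(-20 \right)} + 237\right)^{2} = \left(- \frac{13}{8} + 237\right)^{2} = \left(\frac{1883}{8}\right)^{2} = \frac{3545689}{64}$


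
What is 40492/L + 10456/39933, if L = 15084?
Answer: 49296815/16731927 ≈ 2.9463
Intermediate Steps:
40492/L + 10456/39933 = 40492/15084 + 10456/39933 = 40492*(1/15084) + 10456*(1/39933) = 10123/3771 + 10456/39933 = 49296815/16731927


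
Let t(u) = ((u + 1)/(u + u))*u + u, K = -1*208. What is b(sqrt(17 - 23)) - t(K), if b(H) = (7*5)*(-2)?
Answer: 483/2 ≈ 241.50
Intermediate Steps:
K = -208
t(u) = 1/2 + 3*u/2 (t(u) = ((1 + u)/((2*u)))*u + u = ((1 + u)*(1/(2*u)))*u + u = ((1 + u)/(2*u))*u + u = (1/2 + u/2) + u = 1/2 + 3*u/2)
b(H) = -70 (b(H) = 35*(-2) = -70)
b(sqrt(17 - 23)) - t(K) = -70 - (1/2 + (3/2)*(-208)) = -70 - (1/2 - 312) = -70 - 1*(-623/2) = -70 + 623/2 = 483/2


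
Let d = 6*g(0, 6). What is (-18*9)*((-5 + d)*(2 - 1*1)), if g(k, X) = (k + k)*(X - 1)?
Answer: 810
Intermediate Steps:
g(k, X) = 2*k*(-1 + X) (g(k, X) = (2*k)*(-1 + X) = 2*k*(-1 + X))
d = 0 (d = 6*(2*0*(-1 + 6)) = 6*(2*0*5) = 6*0 = 0)
(-18*9)*((-5 + d)*(2 - 1*1)) = (-18*9)*((-5 + 0)*(2 - 1*1)) = -(-810)*(2 - 1) = -(-810) = -162*(-5) = 810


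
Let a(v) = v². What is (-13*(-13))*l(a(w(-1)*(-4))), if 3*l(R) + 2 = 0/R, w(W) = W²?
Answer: -338/3 ≈ -112.67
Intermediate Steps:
l(R) = -⅔ (l(R) = -⅔ + (0/R)/3 = -⅔ + (⅓)*0 = -⅔ + 0 = -⅔)
(-13*(-13))*l(a(w(-1)*(-4))) = -13*(-13)*(-⅔) = 169*(-⅔) = -338/3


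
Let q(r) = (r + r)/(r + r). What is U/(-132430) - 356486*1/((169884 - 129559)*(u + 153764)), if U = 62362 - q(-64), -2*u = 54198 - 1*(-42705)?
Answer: -2584169020537/5486770718750 ≈ -0.47098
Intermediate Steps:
u = -96903/2 (u = -(54198 - 1*(-42705))/2 = -(54198 + 42705)/2 = -1/2*96903 = -96903/2 ≈ -48452.)
q(r) = 1 (q(r) = (2*r)/((2*r)) = (2*r)*(1/(2*r)) = 1)
U = 62361 (U = 62362 - 1*1 = 62362 - 1 = 62361)
U/(-132430) - 356486*1/((169884 - 129559)*(u + 153764)) = 62361/(-132430) - 356486*1/((169884 - 129559)*(-96903/2 + 153764)) = 62361*(-1/132430) - 356486/((210625/2)*40325) = -1521/3230 - 356486/8493453125/2 = -1521/3230 - 356486*2/8493453125 = -1521/3230 - 712972/8493453125 = -2584169020537/5486770718750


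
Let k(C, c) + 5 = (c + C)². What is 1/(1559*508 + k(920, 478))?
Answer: 1/2746371 ≈ 3.6412e-7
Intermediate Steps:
k(C, c) = -5 + (C + c)² (k(C, c) = -5 + (c + C)² = -5 + (C + c)²)
1/(1559*508 + k(920, 478)) = 1/(1559*508 + (-5 + (920 + 478)²)) = 1/(791972 + (-5 + 1398²)) = 1/(791972 + (-5 + 1954404)) = 1/(791972 + 1954399) = 1/2746371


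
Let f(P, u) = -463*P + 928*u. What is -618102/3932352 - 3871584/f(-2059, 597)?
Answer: -897562034863/329297996512 ≈ -2.7257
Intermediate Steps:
-618102/3932352 - 3871584/f(-2059, 597) = -618102/3932352 - 3871584/(-463*(-2059) + 928*597) = -618102*1/3932352 - 3871584/(953317 + 554016) = -34339/218464 - 3871584/1507333 = -897562034863/329297996512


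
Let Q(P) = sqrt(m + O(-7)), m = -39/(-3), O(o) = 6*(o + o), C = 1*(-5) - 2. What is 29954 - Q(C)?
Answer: 29954 - I*sqrt(71) ≈ 29954.0 - 8.4261*I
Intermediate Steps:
C = -7 (C = -5 - 2 = -7)
O(o) = 12*o (O(o) = 6*(2*o) = 12*o)
m = 13 (m = -39*(-1/3) = 13)
Q(P) = I*sqrt(71) (Q(P) = sqrt(13 + 12*(-7)) = sqrt(13 - 84) = sqrt(-71) = I*sqrt(71))
29954 - Q(C) = 29954 - I*sqrt(71)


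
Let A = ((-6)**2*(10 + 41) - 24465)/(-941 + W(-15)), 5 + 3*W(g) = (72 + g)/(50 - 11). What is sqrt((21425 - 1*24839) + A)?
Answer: I*sqrt(4577137213755)/36745 ≈ 58.224*I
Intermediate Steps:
W(g) = -41/39 + g/117 (W(g) = -5/3 + ((72 + g)/(50 - 11))/3 = -5/3 + ((72 + g)/39)/3 = -5/3 + ((72 + g)*(1/39))/3 = -5/3 + (24/13 + g/39)/3 = -5/3 + (8/13 + g/117) = -41/39 + g/117)
A = 882531/36745 (A = ((-6)**2*(10 + 41) - 24465)/(-941 + (-41/39 + (1/117)*(-15))) = (36*51 - 24465)/(-941 + (-41/39 - 5/39)) = (1836 - 24465)/(-941 - 46/39) = -22629/(-36745/39) = -22629*(-39/36745) = 882531/36745 ≈ 24.018)
sqrt((21425 - 1*24839) + A) = sqrt((21425 - 1*24839) + 882531/36745) = sqrt((21425 - 24839) + 882531/36745) = sqrt(-3414 + 882531/36745) = sqrt(-124564899/36745) = I*sqrt(4577137213755)/36745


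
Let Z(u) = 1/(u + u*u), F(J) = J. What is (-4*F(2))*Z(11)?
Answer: -2/33 ≈ -0.060606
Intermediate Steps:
Z(u) = 1/(u + u²)
(-4*F(2))*Z(11) = (-4*2)*(1/(11*(1 + 11))) = -8/(11*12) = -8*1/132 = -2/33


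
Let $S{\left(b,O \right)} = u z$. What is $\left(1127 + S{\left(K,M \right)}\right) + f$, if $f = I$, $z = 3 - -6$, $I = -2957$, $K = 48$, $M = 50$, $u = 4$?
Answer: $-1794$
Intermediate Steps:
$z = 9$ ($z = 3 + 6 = 9$)
$S{\left(b,O \right)} = 36$ ($S{\left(b,O \right)} = 4 \cdot 9 = 36$)
$f = -2957$
$\left(1127 + S{\left(K,M \right)}\right) + f = \left(1127 + 36\right) - 2957 = 1163 - 2957 = -1794$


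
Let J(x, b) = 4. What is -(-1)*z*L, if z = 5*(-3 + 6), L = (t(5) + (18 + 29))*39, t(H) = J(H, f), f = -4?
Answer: 29835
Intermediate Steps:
t(H) = 4
L = 1989 (L = (4 + (18 + 29))*39 = (4 + 47)*39 = 51*39 = 1989)
z = 15 (z = 5*3 = 15)
-(-1)*z*L = -(-1)*15*1989 = -(-1)*29835 = -1*(-29835) = 29835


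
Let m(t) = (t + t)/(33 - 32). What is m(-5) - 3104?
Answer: -3114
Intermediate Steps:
m(t) = 2*t (m(t) = (2*t)/1 = (2*t)*1 = 2*t)
m(-5) - 3104 = 2*(-5) - 3104 = -10 - 3104 = -3114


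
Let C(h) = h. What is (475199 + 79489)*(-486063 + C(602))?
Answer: -269279391168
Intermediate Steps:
(475199 + 79489)*(-486063 + C(602)) = (475199 + 79489)*(-486063 + 602) = 554688*(-485461) = -269279391168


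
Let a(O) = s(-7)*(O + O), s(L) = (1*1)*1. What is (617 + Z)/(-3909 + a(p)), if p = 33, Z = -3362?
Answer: 5/7 ≈ 0.71429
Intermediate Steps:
s(L) = 1 (s(L) = 1*1 = 1)
a(O) = 2*O (a(O) = 1*(O + O) = 1*(2*O) = 2*O)
(617 + Z)/(-3909 + a(p)) = (617 - 3362)/(-3909 + 2*33) = -2745/(-3909 + 66) = -2745/(-3843) = -2745*(-1/3843) = 5/7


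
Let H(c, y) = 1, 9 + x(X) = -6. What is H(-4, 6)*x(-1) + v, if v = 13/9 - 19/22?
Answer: -2855/198 ≈ -14.419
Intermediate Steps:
x(X) = -15 (x(X) = -9 - 6 = -15)
v = 115/198 (v = 13*(1/9) - 19*1/22 = 13/9 - 19/22 = 115/198 ≈ 0.58081)
H(-4, 6)*x(-1) + v = 1*(-15) + 115/198 = -15 + 115/198 = -2855/198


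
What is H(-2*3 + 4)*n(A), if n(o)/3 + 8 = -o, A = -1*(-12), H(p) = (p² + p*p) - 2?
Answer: -360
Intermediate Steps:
H(p) = -2 + 2*p² (H(p) = (p² + p²) - 2 = 2*p² - 2 = -2 + 2*p²)
A = 12
n(o) = -24 - 3*o (n(o) = -24 + 3*(-o) = -24 - 3*o)
H(-2*3 + 4)*n(A) = (-2 + 2*(-2*3 + 4)²)*(-24 - 3*12) = (-2 + 2*(-6 + 4)²)*(-24 - 36) = (-2 + 2*(-2)²)*(-60) = (-2 + 2*4)*(-60) = (-2 + 8)*(-60) = 6*(-60) = -360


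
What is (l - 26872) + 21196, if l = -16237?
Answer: -21913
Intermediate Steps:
(l - 26872) + 21196 = (-16237 - 26872) + 21196 = -43109 + 21196 = -21913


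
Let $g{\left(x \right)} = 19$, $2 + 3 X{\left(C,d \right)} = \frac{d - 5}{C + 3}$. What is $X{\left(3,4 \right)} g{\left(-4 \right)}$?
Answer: $- \frac{247}{18} \approx -13.722$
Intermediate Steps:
$X{\left(C,d \right)} = - \frac{2}{3} + \frac{-5 + d}{3 \left(3 + C\right)}$ ($X{\left(C,d \right)} = - \frac{2}{3} + \frac{\left(d - 5\right) \frac{1}{C + 3}}{3} = - \frac{2}{3} + \frac{\left(-5 + d\right) \frac{1}{3 + C}}{3} = - \frac{2}{3} + \frac{\frac{1}{3 + C} \left(-5 + d\right)}{3} = - \frac{2}{3} + \frac{-5 + d}{3 \left(3 + C\right)}$)
$X{\left(3,4 \right)} g{\left(-4 \right)} = \frac{-11 + 4 - 6}{3 \left(3 + 3\right)} 19 = \frac{-11 + 4 - 6}{3 \cdot 6} \cdot 19 = \frac{1}{3} \cdot \frac{1}{6} \left(-13\right) 19 = \left(- \frac{13}{18}\right) 19 = - \frac{247}{18}$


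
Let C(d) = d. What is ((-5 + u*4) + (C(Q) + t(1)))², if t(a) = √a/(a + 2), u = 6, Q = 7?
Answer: 6241/9 ≈ 693.44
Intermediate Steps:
t(a) = √a/(2 + a)
((-5 + u*4) + (C(Q) + t(1)))² = ((-5 + 6*4) + (7 + √1/(2 + 1)))² = ((-5 + 24) + (7 + 1/3))² = (19 + (7 + 1*(⅓)))² = (19 + (7 + ⅓))² = (19 + 22/3)² = (79/3)² = 6241/9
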